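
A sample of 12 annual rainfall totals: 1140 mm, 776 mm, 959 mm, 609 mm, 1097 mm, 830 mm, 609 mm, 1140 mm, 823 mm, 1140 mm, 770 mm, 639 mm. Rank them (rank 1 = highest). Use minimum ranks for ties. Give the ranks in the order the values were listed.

Sorted (descending): 1140, 1140, 1140, 1097, 959, 830, 823, 776, 770, 639, 609, 609
The 3 values of 1140 occupy positions 1–3 → each gets rank 1.
The 2 values of 609 occupy positions 11–12 → each gets rank 11.

1, 8, 5, 11, 4, 6, 11, 1, 7, 1, 9, 10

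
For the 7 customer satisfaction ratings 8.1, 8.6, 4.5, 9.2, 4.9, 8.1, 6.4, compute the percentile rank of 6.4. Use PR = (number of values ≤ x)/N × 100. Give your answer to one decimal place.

N = 7.
Strictly below 6.4: 2. Equal to 6.4: 1.
PR = 3/7 × 100 = 42.9

42.9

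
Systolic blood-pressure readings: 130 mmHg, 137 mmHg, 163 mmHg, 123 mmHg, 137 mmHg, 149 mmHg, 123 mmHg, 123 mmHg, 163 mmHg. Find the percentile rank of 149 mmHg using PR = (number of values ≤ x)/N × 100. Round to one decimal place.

N = 9.
Strictly below 149: 6. Equal to 149: 1.
PR = 7/9 × 100 = 77.8

77.8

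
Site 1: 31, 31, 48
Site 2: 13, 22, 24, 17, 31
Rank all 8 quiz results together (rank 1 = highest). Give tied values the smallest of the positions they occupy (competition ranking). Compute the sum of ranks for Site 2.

28

Sorted (descending): 48, 31, 31, 31, 24, 22, 17, 13
The 3 values of 31 occupy positions 2–4 → each gets rank 2.
Site 2 values → pooled ranks: 13→8, 22→6, 24→5, 17→7, 31→2
Rank sum = 8 + 6 + 5 + 7 + 2 = 28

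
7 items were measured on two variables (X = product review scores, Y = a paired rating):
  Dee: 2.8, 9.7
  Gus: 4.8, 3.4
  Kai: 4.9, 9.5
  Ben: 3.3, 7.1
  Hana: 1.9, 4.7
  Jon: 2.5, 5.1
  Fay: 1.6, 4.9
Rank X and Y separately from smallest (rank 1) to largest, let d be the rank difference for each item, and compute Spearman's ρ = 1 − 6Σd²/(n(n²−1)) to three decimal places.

Ranks of variable 1: 4, 6, 7, 5, 2, 3, 1
Ranks of variable 2: 7, 1, 6, 5, 2, 4, 3
d = r₁ − r₂: -3, 5, 1, 0, 0, -1, -2
d²: 9, 25, 1, 0, 0, 1, 4; Σd² = 40
ρ = 1 − 6·40/(7·48) = 1 − 240/336 = 0.286

0.286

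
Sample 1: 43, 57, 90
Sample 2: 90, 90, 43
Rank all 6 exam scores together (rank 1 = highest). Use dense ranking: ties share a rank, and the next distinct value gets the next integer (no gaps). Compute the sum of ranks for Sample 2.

5

Sorted (descending): 90, 90, 90, 57, 43, 43
The 3 values of 90 share dense rank 1.
The 2 values of 43 share dense rank 3.
Remaining distinct values take the next consecutive integers.
Sample 2 values → pooled ranks: 90→1, 90→1, 43→3
Rank sum = 1 + 1 + 3 = 5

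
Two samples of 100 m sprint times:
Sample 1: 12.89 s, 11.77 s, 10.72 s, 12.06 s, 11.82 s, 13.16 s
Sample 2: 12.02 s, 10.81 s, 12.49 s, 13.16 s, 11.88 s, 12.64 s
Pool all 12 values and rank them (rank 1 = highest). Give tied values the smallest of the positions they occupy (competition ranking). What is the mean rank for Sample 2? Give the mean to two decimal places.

Sorted (descending): 13.16, 13.16, 12.89, 12.64, 12.49, 12.06, 12.02, 11.88, 11.82, 11.77, 10.81, 10.72
The 2 values of 13.16 occupy positions 1–2 → each gets rank 1.
Sample 2 values → pooled ranks: 12.02→7, 10.81→11, 12.49→5, 13.16→1, 11.88→8, 12.64→4
Mean rank = (7 + 11 + 5 + 1 + 8 + 4) / 6 = 6.00

6.00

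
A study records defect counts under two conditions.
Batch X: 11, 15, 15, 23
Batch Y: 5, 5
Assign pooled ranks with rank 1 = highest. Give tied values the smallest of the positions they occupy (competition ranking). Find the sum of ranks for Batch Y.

10

Sorted (descending): 23, 15, 15, 11, 5, 5
The 2 values of 15 occupy positions 2–3 → each gets rank 2.
The 2 values of 5 occupy positions 5–6 → each gets rank 5.
Batch Y values → pooled ranks: 5→5, 5→5
Rank sum = 5 + 5 = 10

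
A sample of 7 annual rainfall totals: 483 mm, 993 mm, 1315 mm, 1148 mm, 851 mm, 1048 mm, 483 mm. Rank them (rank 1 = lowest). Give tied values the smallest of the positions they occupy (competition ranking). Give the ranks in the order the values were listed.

Sorted (ascending): 483, 483, 851, 993, 1048, 1148, 1315
The 2 values of 483 occupy positions 1–2 → each gets rank 1.

1, 4, 7, 6, 3, 5, 1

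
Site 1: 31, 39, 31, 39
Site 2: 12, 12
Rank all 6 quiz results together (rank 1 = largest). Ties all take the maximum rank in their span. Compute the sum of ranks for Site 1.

Sorted (descending): 39, 39, 31, 31, 12, 12
The 2 values of 39 occupy positions 1–2 → each gets rank 2.
The 2 values of 31 occupy positions 3–4 → each gets rank 4.
The 2 values of 12 occupy positions 5–6 → each gets rank 6.
Site 1 values → pooled ranks: 31→4, 39→2, 31→4, 39→2
Rank sum = 4 + 2 + 4 + 2 = 12

12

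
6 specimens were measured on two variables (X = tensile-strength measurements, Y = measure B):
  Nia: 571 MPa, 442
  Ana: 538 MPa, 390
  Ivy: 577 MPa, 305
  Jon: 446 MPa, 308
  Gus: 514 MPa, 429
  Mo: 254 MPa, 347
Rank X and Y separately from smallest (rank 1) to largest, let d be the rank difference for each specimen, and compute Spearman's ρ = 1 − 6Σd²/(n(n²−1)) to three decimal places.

0.029

Ranks of variable 1: 5, 4, 6, 2, 3, 1
Ranks of variable 2: 6, 4, 1, 2, 5, 3
d = r₁ − r₂: -1, 0, 5, 0, -2, -2
d²: 1, 0, 25, 0, 4, 4; Σd² = 34
ρ = 1 − 6·34/(6·35) = 1 − 204/210 = 0.029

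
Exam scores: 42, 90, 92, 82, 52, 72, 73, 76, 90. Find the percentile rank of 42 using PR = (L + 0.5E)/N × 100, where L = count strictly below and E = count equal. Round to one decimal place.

5.6

N = 9.
Strictly below 42: 0. Equal to 42: 1.
PR = (0 + 0.5·1)/9 × 100 = 5.6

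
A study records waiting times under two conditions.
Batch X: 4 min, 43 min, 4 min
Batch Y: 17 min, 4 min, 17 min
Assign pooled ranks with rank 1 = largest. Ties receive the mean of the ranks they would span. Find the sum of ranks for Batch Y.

Sorted (descending): 43, 17, 17, 4, 4, 4
The 2 values of 17 occupy positions 2–3 → average rank (2+3)/2 = 2.5.
The 3 values of 4 occupy positions 4–6 → average rank 5.
Batch Y values → pooled ranks: 17→2.5, 4→5, 17→2.5
Rank sum = 2.5 + 5 + 2.5 = 10

10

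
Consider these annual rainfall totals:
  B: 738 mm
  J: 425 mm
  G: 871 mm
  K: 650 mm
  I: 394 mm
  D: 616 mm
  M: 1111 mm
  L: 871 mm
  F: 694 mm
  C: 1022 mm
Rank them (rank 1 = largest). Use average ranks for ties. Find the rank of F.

6

Sorted (descending): 1111, 1022, 871, 871, 738, 694, 650, 616, 425, 394
The 2 values of 871 occupy positions 3–4 → average rank (3+4)/2 = 3.5.
F has value 694 mm → rank 6.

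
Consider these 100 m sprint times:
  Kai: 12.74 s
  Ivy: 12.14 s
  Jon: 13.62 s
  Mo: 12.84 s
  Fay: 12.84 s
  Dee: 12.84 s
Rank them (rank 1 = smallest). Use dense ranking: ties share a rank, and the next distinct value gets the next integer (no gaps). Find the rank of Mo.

Sorted (ascending): 12.14, 12.74, 12.84, 12.84, 12.84, 13.62
The 3 values of 12.84 share dense rank 3.
Remaining distinct values take the next consecutive integers.
Mo has value 12.84 s → rank 3.

3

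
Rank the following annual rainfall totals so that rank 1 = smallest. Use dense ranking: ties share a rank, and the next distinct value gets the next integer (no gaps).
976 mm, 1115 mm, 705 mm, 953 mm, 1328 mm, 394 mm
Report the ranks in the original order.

4, 5, 2, 3, 6, 1

Sorted (ascending): 394, 705, 953, 976, 1115, 1328
No ties — each value takes its position as its rank.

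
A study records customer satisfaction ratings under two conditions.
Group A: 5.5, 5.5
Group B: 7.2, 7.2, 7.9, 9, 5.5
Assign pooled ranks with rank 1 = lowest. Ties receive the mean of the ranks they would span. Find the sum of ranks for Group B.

Sorted (ascending): 5.5, 5.5, 5.5, 7.2, 7.2, 7.9, 9
The 3 values of 5.5 occupy positions 1–3 → average rank 2.
The 2 values of 7.2 occupy positions 4–5 → average rank (4+5)/2 = 4.5.
Group B values → pooled ranks: 7.2→4.5, 7.2→4.5, 7.9→6, 9→7, 5.5→2
Rank sum = 4.5 + 4.5 + 6 + 7 + 2 = 24

24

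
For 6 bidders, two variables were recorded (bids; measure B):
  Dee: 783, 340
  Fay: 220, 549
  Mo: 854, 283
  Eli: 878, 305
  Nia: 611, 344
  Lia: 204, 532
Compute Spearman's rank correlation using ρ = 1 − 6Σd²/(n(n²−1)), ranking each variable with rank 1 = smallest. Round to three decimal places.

-0.886

Ranks of variable 1: 4, 2, 5, 6, 3, 1
Ranks of variable 2: 3, 6, 1, 2, 4, 5
d = r₁ − r₂: 1, -4, 4, 4, -1, -4
d²: 1, 16, 16, 16, 1, 16; Σd² = 66
ρ = 1 − 6·66/(6·35) = 1 − 396/210 = -0.886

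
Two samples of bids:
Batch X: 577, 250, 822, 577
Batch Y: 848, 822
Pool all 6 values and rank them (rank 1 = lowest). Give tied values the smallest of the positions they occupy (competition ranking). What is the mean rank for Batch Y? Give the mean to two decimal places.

Sorted (ascending): 250, 577, 577, 822, 822, 848
The 2 values of 577 occupy positions 2–3 → each gets rank 2.
The 2 values of 822 occupy positions 4–5 → each gets rank 4.
Batch Y values → pooled ranks: 848→6, 822→4
Mean rank = (6 + 4) / 2 = 5.00

5.00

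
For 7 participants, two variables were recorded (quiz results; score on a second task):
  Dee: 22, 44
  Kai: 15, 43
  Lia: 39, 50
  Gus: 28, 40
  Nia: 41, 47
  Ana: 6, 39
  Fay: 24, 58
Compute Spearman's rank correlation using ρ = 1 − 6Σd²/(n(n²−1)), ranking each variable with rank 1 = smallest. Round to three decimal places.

Ranks of variable 1: 3, 2, 6, 5, 7, 1, 4
Ranks of variable 2: 4, 3, 6, 2, 5, 1, 7
d = r₁ − r₂: -1, -1, 0, 3, 2, 0, -3
d²: 1, 1, 0, 9, 4, 0, 9; Σd² = 24
ρ = 1 − 6·24/(7·48) = 1 − 144/336 = 0.571

0.571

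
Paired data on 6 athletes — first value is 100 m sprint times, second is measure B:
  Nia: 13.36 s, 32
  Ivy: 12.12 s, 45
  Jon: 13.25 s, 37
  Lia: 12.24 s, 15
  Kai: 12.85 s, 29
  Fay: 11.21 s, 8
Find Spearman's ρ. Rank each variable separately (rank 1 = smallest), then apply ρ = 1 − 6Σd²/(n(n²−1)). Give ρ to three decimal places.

0.371

Ranks of variable 1: 6, 2, 5, 3, 4, 1
Ranks of variable 2: 4, 6, 5, 2, 3, 1
d = r₁ − r₂: 2, -4, 0, 1, 1, 0
d²: 4, 16, 0, 1, 1, 0; Σd² = 22
ρ = 1 − 6·22/(6·35) = 1 − 132/210 = 0.371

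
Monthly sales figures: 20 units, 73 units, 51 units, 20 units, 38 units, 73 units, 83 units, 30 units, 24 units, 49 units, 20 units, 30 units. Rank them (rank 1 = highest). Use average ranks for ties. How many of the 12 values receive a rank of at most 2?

1

Sorted (descending): 83, 73, 73, 51, 49, 38, 30, 30, 24, 20, 20, 20
The 2 values of 73 occupy positions 2–3 → average rank (2+3)/2 = 2.5.
The 2 values of 30 occupy positions 7–8 → average rank (7+8)/2 = 7.5.
The 3 values of 20 occupy positions 10–12 → average rank 11.
Ranks ≤ 2: {1} → 1 value.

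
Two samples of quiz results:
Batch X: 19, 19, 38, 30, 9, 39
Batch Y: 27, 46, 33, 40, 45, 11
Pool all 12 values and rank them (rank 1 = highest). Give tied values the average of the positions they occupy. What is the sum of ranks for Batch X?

47

Sorted (descending): 46, 45, 40, 39, 38, 33, 30, 27, 19, 19, 11, 9
The 2 values of 19 occupy positions 9–10 → average rank (9+10)/2 = 9.5.
Batch X values → pooled ranks: 19→9.5, 19→9.5, 38→5, 30→7, 9→12, 39→4
Rank sum = 9.5 + 9.5 + 5 + 7 + 12 + 4 = 47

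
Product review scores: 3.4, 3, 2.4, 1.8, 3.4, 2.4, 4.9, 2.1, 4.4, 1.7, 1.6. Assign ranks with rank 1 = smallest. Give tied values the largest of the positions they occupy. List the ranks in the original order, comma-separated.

Sorted (ascending): 1.6, 1.7, 1.8, 2.1, 2.4, 2.4, 3, 3.4, 3.4, 4.4, 4.9
The 2 values of 2.4 occupy positions 5–6 → each gets rank 6.
The 2 values of 3.4 occupy positions 8–9 → each gets rank 9.

9, 7, 6, 3, 9, 6, 11, 4, 10, 2, 1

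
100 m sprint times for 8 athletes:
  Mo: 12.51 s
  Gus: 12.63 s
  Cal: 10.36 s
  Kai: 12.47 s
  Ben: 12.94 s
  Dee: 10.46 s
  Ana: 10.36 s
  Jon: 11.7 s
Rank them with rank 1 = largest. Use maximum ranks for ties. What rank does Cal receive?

8

Sorted (descending): 12.94, 12.63, 12.51, 12.47, 11.7, 10.46, 10.36, 10.36
The 2 values of 10.36 occupy positions 7–8 → each gets rank 8.
Cal has value 10.36 s → rank 8.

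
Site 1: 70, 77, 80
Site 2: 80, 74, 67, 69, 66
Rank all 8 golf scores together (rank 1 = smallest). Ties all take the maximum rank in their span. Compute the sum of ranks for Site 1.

Sorted (ascending): 66, 67, 69, 70, 74, 77, 80, 80
The 2 values of 80 occupy positions 7–8 → each gets rank 8.
Site 1 values → pooled ranks: 70→4, 77→6, 80→8
Rank sum = 4 + 6 + 8 = 18

18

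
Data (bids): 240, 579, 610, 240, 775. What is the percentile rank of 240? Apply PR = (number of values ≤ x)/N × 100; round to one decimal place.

N = 5.
Strictly below 240: 0. Equal to 240: 2.
PR = 2/5 × 100 = 40.0

40.0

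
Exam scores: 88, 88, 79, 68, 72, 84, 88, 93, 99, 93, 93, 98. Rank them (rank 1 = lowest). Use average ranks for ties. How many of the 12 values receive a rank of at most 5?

4

Sorted (ascending): 68, 72, 79, 84, 88, 88, 88, 93, 93, 93, 98, 99
The 3 values of 88 occupy positions 5–7 → average rank 6.
The 3 values of 93 occupy positions 8–10 → average rank 9.
Ranks ≤ 5: {1, 2, 3, 4} → 4 values.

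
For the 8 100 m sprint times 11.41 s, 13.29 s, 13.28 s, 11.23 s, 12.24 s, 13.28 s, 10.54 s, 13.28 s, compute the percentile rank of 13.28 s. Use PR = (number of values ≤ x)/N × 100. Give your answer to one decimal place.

87.5

N = 8.
Strictly below 13.28: 4. Equal to 13.28: 3.
PR = 7/8 × 100 = 87.5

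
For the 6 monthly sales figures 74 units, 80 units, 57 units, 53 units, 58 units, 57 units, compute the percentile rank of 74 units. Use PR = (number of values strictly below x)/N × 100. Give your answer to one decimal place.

66.7

N = 6.
Strictly below 74: 4. Equal to 74: 1.
PR = 4/6 × 100 = 66.7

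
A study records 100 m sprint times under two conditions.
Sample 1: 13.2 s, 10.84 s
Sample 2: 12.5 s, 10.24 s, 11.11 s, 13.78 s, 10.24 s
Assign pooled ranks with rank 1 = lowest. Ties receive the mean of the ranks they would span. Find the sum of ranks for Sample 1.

9

Sorted (ascending): 10.24, 10.24, 10.84, 11.11, 12.5, 13.2, 13.78
The 2 values of 10.24 occupy positions 1–2 → average rank (1+2)/2 = 1.5.
Sample 1 values → pooled ranks: 13.2→6, 10.84→3
Rank sum = 6 + 3 = 9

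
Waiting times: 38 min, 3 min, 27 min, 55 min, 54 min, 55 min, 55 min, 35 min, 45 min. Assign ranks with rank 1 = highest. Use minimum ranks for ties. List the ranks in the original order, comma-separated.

6, 9, 8, 1, 4, 1, 1, 7, 5

Sorted (descending): 55, 55, 55, 54, 45, 38, 35, 27, 3
The 3 values of 55 occupy positions 1–3 → each gets rank 1.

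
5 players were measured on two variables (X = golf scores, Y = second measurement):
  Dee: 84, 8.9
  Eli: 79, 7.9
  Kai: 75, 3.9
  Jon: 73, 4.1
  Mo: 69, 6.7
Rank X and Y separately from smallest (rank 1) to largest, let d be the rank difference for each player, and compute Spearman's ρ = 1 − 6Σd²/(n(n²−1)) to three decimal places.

0.600

Ranks of variable 1: 5, 4, 3, 2, 1
Ranks of variable 2: 5, 4, 1, 2, 3
d = r₁ − r₂: 0, 0, 2, 0, -2
d²: 0, 0, 4, 0, 4; Σd² = 8
ρ = 1 − 6·8/(5·24) = 1 − 48/120 = 0.600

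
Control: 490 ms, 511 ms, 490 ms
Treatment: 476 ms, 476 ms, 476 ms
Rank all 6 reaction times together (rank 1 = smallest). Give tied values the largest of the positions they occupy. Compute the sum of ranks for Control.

Sorted (ascending): 476, 476, 476, 490, 490, 511
The 3 values of 476 occupy positions 1–3 → each gets rank 3.
The 2 values of 490 occupy positions 4–5 → each gets rank 5.
Control values → pooled ranks: 490→5, 511→6, 490→5
Rank sum = 5 + 6 + 5 = 16

16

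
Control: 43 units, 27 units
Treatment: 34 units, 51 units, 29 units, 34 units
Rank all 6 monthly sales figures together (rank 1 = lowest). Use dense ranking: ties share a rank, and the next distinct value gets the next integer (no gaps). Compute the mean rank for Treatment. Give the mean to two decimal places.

3.25

Sorted (ascending): 27, 29, 34, 34, 43, 51
The 2 values of 34 share dense rank 3.
Remaining distinct values take the next consecutive integers.
Treatment values → pooled ranks: 34→3, 51→5, 29→2, 34→3
Mean rank = (3 + 5 + 2 + 3) / 4 = 3.25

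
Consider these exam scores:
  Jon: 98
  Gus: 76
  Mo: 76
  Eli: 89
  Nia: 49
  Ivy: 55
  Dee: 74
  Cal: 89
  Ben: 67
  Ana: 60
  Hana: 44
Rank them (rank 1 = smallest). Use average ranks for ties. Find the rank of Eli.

9.5

Sorted (ascending): 44, 49, 55, 60, 67, 74, 76, 76, 89, 89, 98
The 2 values of 76 occupy positions 7–8 → average rank (7+8)/2 = 7.5.
The 2 values of 89 occupy positions 9–10 → average rank (9+10)/2 = 9.5.
Eli has value 89 → rank 9.5.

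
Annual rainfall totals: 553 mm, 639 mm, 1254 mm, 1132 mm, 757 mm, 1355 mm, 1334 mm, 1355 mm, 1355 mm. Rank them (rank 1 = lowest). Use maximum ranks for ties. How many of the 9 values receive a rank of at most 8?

Sorted (ascending): 553, 639, 757, 1132, 1254, 1334, 1355, 1355, 1355
The 3 values of 1355 occupy positions 7–9 → each gets rank 9.
Ranks ≤ 8: {1, 2, 3, 4, 5, 6} → 6 values.

6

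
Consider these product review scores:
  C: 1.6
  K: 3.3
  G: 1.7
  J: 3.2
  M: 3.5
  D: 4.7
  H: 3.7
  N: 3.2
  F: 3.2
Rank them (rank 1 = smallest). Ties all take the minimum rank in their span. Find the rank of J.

3

Sorted (ascending): 1.6, 1.7, 3.2, 3.2, 3.2, 3.3, 3.5, 3.7, 4.7
The 3 values of 3.2 occupy positions 3–5 → each gets rank 3.
J has value 3.2 → rank 3.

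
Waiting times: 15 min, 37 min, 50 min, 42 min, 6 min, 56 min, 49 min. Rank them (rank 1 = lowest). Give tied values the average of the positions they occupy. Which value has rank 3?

Sorted (ascending): 6, 15, 37, 42, 49, 50, 56
No ties — each value takes its position as its rank.
Rank 3 → value 37.

37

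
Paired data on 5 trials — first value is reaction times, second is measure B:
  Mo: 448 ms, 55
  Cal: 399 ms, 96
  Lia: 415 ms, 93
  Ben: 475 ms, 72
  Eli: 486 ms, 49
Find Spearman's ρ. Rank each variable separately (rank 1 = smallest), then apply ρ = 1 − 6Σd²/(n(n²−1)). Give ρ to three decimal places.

Ranks of variable 1: 3, 1, 2, 4, 5
Ranks of variable 2: 2, 5, 4, 3, 1
d = r₁ − r₂: 1, -4, -2, 1, 4
d²: 1, 16, 4, 1, 16; Σd² = 38
ρ = 1 − 6·38/(5·24) = 1 − 228/120 = -0.900

-0.900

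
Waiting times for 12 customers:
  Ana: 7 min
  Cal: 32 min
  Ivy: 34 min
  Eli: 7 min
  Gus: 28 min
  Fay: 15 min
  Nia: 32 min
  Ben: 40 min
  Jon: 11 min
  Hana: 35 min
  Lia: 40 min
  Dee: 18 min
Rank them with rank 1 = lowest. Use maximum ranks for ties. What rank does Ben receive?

Sorted (ascending): 7, 7, 11, 15, 18, 28, 32, 32, 34, 35, 40, 40
The 2 values of 7 occupy positions 1–2 → each gets rank 2.
The 2 values of 32 occupy positions 7–8 → each gets rank 8.
The 2 values of 40 occupy positions 11–12 → each gets rank 12.
Ben has value 40 min → rank 12.

12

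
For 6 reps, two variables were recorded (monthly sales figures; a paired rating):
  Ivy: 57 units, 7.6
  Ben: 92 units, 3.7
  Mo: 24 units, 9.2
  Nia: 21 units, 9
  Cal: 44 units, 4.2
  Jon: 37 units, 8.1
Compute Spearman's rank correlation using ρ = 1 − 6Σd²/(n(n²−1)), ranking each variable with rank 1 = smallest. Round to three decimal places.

Ranks of variable 1: 5, 6, 2, 1, 4, 3
Ranks of variable 2: 3, 1, 6, 5, 2, 4
d = r₁ − r₂: 2, 5, -4, -4, 2, -1
d²: 4, 25, 16, 16, 4, 1; Σd² = 66
ρ = 1 − 6·66/(6·35) = 1 − 396/210 = -0.886

-0.886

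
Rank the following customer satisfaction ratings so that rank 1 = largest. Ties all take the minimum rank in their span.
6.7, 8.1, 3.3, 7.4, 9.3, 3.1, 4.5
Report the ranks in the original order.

4, 2, 6, 3, 1, 7, 5

Sorted (descending): 9.3, 8.1, 7.4, 6.7, 4.5, 3.3, 3.1
No ties — each value takes its position as its rank.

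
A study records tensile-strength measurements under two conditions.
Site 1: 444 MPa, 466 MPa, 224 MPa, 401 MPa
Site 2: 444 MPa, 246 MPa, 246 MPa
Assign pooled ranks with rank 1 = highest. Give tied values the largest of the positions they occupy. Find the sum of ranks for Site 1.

15

Sorted (descending): 466, 444, 444, 401, 246, 246, 224
The 2 values of 444 occupy positions 2–3 → each gets rank 3.
The 2 values of 246 occupy positions 5–6 → each gets rank 6.
Site 1 values → pooled ranks: 444→3, 466→1, 224→7, 401→4
Rank sum = 3 + 1 + 7 + 4 = 15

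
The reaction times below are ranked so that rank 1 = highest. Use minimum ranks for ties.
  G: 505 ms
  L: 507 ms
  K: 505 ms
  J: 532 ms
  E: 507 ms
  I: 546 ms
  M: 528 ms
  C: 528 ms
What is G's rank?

Sorted (descending): 546, 532, 528, 528, 507, 507, 505, 505
The 2 values of 528 occupy positions 3–4 → each gets rank 3.
The 2 values of 507 occupy positions 5–6 → each gets rank 5.
The 2 values of 505 occupy positions 7–8 → each gets rank 7.
G has value 505 ms → rank 7.

7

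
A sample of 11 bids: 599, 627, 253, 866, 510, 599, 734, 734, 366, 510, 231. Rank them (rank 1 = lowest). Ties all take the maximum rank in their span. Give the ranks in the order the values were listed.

Sorted (ascending): 231, 253, 366, 510, 510, 599, 599, 627, 734, 734, 866
The 2 values of 510 occupy positions 4–5 → each gets rank 5.
The 2 values of 599 occupy positions 6–7 → each gets rank 7.
The 2 values of 734 occupy positions 9–10 → each gets rank 10.

7, 8, 2, 11, 5, 7, 10, 10, 3, 5, 1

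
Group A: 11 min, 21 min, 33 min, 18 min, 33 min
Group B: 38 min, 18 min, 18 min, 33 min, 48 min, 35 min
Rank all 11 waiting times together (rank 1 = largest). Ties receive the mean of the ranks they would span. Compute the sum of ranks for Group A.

37

Sorted (descending): 48, 38, 35, 33, 33, 33, 21, 18, 18, 18, 11
The 3 values of 33 occupy positions 4–6 → average rank 5.
The 3 values of 18 occupy positions 8–10 → average rank 9.
Group A values → pooled ranks: 11→11, 21→7, 33→5, 18→9, 33→5
Rank sum = 11 + 7 + 5 + 9 + 5 = 37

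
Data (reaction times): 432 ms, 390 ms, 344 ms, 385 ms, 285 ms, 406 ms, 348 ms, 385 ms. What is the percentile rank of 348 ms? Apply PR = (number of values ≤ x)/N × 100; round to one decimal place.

N = 8.
Strictly below 348: 2. Equal to 348: 1.
PR = 3/8 × 100 = 37.5

37.5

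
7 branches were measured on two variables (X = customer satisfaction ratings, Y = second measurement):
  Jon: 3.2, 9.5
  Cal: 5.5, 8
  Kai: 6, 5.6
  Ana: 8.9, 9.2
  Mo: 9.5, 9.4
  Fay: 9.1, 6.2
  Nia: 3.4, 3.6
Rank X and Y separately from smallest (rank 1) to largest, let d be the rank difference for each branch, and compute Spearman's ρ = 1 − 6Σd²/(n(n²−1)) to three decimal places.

Ranks of variable 1: 1, 3, 4, 5, 7, 6, 2
Ranks of variable 2: 7, 4, 2, 5, 6, 3, 1
d = r₁ − r₂: -6, -1, 2, 0, 1, 3, 1
d²: 36, 1, 4, 0, 1, 9, 1; Σd² = 52
ρ = 1 − 6·52/(7·48) = 1 − 312/336 = 0.071

0.071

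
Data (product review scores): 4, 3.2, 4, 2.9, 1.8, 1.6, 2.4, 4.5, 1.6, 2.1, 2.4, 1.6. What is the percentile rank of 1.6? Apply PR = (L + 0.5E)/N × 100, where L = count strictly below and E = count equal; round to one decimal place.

N = 12.
Strictly below 1.6: 0. Equal to 1.6: 3.
PR = (0 + 0.5·3)/12 × 100 = 12.5

12.5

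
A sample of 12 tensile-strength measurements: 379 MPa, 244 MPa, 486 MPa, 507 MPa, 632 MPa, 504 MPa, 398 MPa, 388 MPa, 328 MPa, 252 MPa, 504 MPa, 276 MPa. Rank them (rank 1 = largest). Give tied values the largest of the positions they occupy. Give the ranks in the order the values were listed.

Sorted (descending): 632, 507, 504, 504, 486, 398, 388, 379, 328, 276, 252, 244
The 2 values of 504 occupy positions 3–4 → each gets rank 4.

8, 12, 5, 2, 1, 4, 6, 7, 9, 11, 4, 10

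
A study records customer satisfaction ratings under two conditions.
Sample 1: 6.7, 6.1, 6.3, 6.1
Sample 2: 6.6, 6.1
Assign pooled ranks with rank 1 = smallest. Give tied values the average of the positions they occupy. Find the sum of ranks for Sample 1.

Sorted (ascending): 6.1, 6.1, 6.1, 6.3, 6.6, 6.7
The 3 values of 6.1 occupy positions 1–3 → average rank 2.
Sample 1 values → pooled ranks: 6.7→6, 6.1→2, 6.3→4, 6.1→2
Rank sum = 6 + 2 + 4 + 2 = 14

14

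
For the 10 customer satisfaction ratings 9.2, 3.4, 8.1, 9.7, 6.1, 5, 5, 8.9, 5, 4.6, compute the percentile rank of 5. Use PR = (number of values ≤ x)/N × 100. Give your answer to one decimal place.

N = 10.
Strictly below 5: 2. Equal to 5: 3.
PR = 5/10 × 100 = 50.0

50.0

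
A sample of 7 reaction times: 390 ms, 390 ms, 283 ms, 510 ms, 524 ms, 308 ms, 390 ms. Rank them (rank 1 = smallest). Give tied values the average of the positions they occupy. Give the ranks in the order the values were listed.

4, 4, 1, 6, 7, 2, 4

Sorted (ascending): 283, 308, 390, 390, 390, 510, 524
The 3 values of 390 occupy positions 3–5 → average rank 4.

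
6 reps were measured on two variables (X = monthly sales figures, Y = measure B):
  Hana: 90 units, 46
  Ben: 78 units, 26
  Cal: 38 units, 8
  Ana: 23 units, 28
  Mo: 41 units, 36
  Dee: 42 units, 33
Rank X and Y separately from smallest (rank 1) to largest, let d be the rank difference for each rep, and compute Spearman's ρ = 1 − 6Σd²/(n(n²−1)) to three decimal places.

Ranks of variable 1: 6, 5, 2, 1, 3, 4
Ranks of variable 2: 6, 2, 1, 3, 5, 4
d = r₁ − r₂: 0, 3, 1, -2, -2, 0
d²: 0, 9, 1, 4, 4, 0; Σd² = 18
ρ = 1 − 6·18/(6·35) = 1 − 108/210 = 0.486

0.486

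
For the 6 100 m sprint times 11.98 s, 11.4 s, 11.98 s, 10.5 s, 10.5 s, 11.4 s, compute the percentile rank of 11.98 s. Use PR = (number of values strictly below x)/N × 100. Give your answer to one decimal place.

N = 6.
Strictly below 11.98: 4. Equal to 11.98: 2.
PR = 4/6 × 100 = 66.7

66.7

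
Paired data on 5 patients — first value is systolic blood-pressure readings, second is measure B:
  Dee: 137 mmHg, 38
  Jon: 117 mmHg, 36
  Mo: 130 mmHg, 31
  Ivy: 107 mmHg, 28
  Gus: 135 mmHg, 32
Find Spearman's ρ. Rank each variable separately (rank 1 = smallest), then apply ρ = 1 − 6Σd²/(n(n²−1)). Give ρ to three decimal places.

Ranks of variable 1: 5, 2, 3, 1, 4
Ranks of variable 2: 5, 4, 2, 1, 3
d = r₁ − r₂: 0, -2, 1, 0, 1
d²: 0, 4, 1, 0, 1; Σd² = 6
ρ = 1 − 6·6/(5·24) = 1 − 36/120 = 0.700

0.700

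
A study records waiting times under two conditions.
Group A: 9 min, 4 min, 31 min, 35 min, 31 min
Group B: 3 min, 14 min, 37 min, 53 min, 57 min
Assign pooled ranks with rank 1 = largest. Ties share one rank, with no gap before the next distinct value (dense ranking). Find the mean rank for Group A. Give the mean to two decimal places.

Sorted (descending): 57, 53, 37, 35, 31, 31, 14, 9, 4, 3
The 2 values of 31 share dense rank 5.
Remaining distinct values take the next consecutive integers.
Group A values → pooled ranks: 9→7, 4→8, 31→5, 35→4, 31→5
Mean rank = (7 + 8 + 5 + 4 + 5) / 5 = 5.80

5.80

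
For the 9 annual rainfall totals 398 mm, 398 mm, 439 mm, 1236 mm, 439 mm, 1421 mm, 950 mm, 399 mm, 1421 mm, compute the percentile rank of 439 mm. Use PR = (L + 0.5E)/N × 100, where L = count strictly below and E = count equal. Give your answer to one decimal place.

N = 9.
Strictly below 439: 3. Equal to 439: 2.
PR = (3 + 0.5·2)/9 × 100 = 44.4

44.4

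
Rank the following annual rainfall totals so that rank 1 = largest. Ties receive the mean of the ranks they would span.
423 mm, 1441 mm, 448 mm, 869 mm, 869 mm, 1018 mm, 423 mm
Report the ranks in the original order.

6.5, 1, 5, 3.5, 3.5, 2, 6.5

Sorted (descending): 1441, 1018, 869, 869, 448, 423, 423
The 2 values of 869 occupy positions 3–4 → average rank (3+4)/2 = 3.5.
The 2 values of 423 occupy positions 6–7 → average rank (6+7)/2 = 6.5.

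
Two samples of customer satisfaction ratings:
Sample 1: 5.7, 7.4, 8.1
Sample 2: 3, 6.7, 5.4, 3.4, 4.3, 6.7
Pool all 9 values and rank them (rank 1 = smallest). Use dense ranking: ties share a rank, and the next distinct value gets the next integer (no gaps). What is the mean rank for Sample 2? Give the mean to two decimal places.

3.67

Sorted (ascending): 3, 3.4, 4.3, 5.4, 5.7, 6.7, 6.7, 7.4, 8.1
The 2 values of 6.7 share dense rank 6.
Remaining distinct values take the next consecutive integers.
Sample 2 values → pooled ranks: 3→1, 6.7→6, 5.4→4, 3.4→2, 4.3→3, 6.7→6
Mean rank = (1 + 6 + 4 + 2 + 3 + 6) / 6 = 3.67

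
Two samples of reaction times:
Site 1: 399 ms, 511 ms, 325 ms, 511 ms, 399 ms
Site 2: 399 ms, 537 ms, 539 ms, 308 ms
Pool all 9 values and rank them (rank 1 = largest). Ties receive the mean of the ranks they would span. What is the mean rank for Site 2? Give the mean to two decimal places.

4.50

Sorted (descending): 539, 537, 511, 511, 399, 399, 399, 325, 308
The 2 values of 511 occupy positions 3–4 → average rank (3+4)/2 = 3.5.
The 3 values of 399 occupy positions 5–7 → average rank 6.
Site 2 values → pooled ranks: 399→6, 537→2, 539→1, 308→9
Mean rank = (6 + 2 + 1 + 9) / 4 = 4.50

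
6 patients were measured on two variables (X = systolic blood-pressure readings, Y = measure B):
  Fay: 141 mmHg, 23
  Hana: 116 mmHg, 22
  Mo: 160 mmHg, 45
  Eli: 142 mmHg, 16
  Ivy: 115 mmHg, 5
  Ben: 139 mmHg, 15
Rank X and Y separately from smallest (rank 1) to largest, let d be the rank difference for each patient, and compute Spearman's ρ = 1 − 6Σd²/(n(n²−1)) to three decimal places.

0.714

Ranks of variable 1: 4, 2, 6, 5, 1, 3
Ranks of variable 2: 5, 4, 6, 3, 1, 2
d = r₁ − r₂: -1, -2, 0, 2, 0, 1
d²: 1, 4, 0, 4, 0, 1; Σd² = 10
ρ = 1 − 6·10/(6·35) = 1 − 60/210 = 0.714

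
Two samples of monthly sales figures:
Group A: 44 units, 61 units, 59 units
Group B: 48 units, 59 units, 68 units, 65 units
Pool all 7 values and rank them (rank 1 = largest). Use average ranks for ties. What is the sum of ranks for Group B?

Sorted (descending): 68, 65, 61, 59, 59, 48, 44
The 2 values of 59 occupy positions 4–5 → average rank (4+5)/2 = 4.5.
Group B values → pooled ranks: 48→6, 59→4.5, 68→1, 65→2
Rank sum = 6 + 4.5 + 1 + 2 = 13.5

13.5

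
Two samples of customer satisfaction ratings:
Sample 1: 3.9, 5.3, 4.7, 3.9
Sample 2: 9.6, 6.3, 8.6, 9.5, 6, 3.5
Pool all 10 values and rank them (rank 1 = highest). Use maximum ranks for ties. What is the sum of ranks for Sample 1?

31

Sorted (descending): 9.6, 9.5, 8.6, 6.3, 6, 5.3, 4.7, 3.9, 3.9, 3.5
The 2 values of 3.9 occupy positions 8–9 → each gets rank 9.
Sample 1 values → pooled ranks: 3.9→9, 5.3→6, 4.7→7, 3.9→9
Rank sum = 9 + 6 + 7 + 9 = 31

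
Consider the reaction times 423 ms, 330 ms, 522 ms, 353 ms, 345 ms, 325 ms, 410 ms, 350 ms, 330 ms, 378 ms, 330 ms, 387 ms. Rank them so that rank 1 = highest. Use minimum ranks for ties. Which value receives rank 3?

Sorted (descending): 522, 423, 410, 387, 378, 353, 350, 345, 330, 330, 330, 325
The 3 values of 330 occupy positions 9–11 → each gets rank 9.
Rank 3 → value 410.

410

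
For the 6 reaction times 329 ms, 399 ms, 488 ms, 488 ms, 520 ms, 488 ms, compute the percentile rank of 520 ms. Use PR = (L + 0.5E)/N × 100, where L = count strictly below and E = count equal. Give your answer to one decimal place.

91.7

N = 6.
Strictly below 520: 5. Equal to 520: 1.
PR = (5 + 0.5·1)/6 × 100 = 91.7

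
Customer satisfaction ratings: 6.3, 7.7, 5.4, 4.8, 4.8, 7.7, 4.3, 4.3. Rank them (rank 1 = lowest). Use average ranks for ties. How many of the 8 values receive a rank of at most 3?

Sorted (ascending): 4.3, 4.3, 4.8, 4.8, 5.4, 6.3, 7.7, 7.7
The 2 values of 4.3 occupy positions 1–2 → average rank (1+2)/2 = 1.5.
The 2 values of 4.8 occupy positions 3–4 → average rank (3+4)/2 = 3.5.
The 2 values of 7.7 occupy positions 7–8 → average rank (7+8)/2 = 7.5.
Ranks ≤ 3: {1.5, 1.5} → 2 values.

2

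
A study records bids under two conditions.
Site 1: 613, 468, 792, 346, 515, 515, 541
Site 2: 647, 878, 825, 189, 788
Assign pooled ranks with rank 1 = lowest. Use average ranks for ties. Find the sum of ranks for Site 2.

41

Sorted (ascending): 189, 346, 468, 515, 515, 541, 613, 647, 788, 792, 825, 878
The 2 values of 515 occupy positions 4–5 → average rank (4+5)/2 = 4.5.
Site 2 values → pooled ranks: 647→8, 878→12, 825→11, 189→1, 788→9
Rank sum = 8 + 12 + 11 + 1 + 9 = 41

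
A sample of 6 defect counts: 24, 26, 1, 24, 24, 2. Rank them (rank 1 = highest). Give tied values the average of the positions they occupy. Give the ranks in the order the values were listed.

3, 1, 6, 3, 3, 5

Sorted (descending): 26, 24, 24, 24, 2, 1
The 3 values of 24 occupy positions 2–4 → average rank 3.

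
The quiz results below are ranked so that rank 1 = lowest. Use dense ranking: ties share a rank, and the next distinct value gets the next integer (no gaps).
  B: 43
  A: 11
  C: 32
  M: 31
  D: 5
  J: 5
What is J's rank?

Sorted (ascending): 5, 5, 11, 31, 32, 43
The 2 values of 5 share dense rank 1.
Remaining distinct values take the next consecutive integers.
J has value 5 → rank 1.

1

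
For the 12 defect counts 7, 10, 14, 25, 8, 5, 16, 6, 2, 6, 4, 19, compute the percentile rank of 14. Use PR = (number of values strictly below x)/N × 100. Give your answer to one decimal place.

66.7

N = 12.
Strictly below 14: 8. Equal to 14: 1.
PR = 8/12 × 100 = 66.7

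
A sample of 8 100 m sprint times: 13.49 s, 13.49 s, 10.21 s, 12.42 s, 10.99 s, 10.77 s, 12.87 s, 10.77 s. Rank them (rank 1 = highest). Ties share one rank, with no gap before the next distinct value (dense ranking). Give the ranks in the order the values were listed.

Sorted (descending): 13.49, 13.49, 12.87, 12.42, 10.99, 10.77, 10.77, 10.21
The 2 values of 13.49 share dense rank 1.
The 2 values of 10.77 share dense rank 5.
Remaining distinct values take the next consecutive integers.

1, 1, 6, 3, 4, 5, 2, 5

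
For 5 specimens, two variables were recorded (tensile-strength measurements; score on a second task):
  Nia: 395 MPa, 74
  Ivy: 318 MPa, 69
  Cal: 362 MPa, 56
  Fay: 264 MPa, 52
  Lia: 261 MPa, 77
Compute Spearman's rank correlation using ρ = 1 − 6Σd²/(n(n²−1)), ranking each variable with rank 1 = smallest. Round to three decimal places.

-0.100

Ranks of variable 1: 5, 3, 4, 2, 1
Ranks of variable 2: 4, 3, 2, 1, 5
d = r₁ − r₂: 1, 0, 2, 1, -4
d²: 1, 0, 4, 1, 16; Σd² = 22
ρ = 1 − 6·22/(5·24) = 1 − 132/120 = -0.100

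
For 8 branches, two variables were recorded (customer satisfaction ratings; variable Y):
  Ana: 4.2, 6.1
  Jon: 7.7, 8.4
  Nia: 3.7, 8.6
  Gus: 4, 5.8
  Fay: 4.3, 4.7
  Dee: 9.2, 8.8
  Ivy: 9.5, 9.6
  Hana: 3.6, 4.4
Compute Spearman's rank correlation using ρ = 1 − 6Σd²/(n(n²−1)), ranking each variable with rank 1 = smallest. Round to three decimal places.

0.690

Ranks of variable 1: 4, 6, 2, 3, 5, 7, 8, 1
Ranks of variable 2: 4, 5, 6, 3, 2, 7, 8, 1
d = r₁ − r₂: 0, 1, -4, 0, 3, 0, 0, 0
d²: 0, 1, 16, 0, 9, 0, 0, 0; Σd² = 26
ρ = 1 − 6·26/(8·63) = 1 − 156/504 = 0.690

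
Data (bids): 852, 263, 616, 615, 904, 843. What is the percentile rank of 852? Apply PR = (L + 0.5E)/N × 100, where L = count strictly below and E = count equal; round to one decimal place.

N = 6.
Strictly below 852: 4. Equal to 852: 1.
PR = (4 + 0.5·1)/6 × 100 = 75.0

75.0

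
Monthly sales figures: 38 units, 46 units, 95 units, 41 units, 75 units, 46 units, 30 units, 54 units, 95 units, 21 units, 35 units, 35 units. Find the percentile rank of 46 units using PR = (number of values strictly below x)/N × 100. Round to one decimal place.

N = 12.
Strictly below 46: 6. Equal to 46: 2.
PR = 6/12 × 100 = 50.0

50.0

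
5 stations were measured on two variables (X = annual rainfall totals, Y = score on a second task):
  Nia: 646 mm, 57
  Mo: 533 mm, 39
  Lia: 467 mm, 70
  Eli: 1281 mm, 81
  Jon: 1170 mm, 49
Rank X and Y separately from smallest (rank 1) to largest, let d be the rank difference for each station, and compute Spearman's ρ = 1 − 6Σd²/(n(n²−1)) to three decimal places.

Ranks of variable 1: 3, 2, 1, 5, 4
Ranks of variable 2: 3, 1, 4, 5, 2
d = r₁ − r₂: 0, 1, -3, 0, 2
d²: 0, 1, 9, 0, 4; Σd² = 14
ρ = 1 − 6·14/(5·24) = 1 − 84/120 = 0.300

0.300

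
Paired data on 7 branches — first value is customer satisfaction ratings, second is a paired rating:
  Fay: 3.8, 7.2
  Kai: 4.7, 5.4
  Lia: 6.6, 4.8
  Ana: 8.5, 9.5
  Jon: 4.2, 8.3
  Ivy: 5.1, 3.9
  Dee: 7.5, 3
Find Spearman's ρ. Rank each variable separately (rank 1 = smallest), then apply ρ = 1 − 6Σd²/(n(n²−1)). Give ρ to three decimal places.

Ranks of variable 1: 1, 3, 5, 7, 2, 4, 6
Ranks of variable 2: 5, 4, 3, 7, 6, 2, 1
d = r₁ − r₂: -4, -1, 2, 0, -4, 2, 5
d²: 16, 1, 4, 0, 16, 4, 25; Σd² = 66
ρ = 1 − 6·66/(7·48) = 1 − 396/336 = -0.179

-0.179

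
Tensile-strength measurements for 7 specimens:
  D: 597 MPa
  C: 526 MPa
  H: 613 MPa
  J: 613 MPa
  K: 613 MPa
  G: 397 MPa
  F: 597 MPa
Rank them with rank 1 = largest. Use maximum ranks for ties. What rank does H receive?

3

Sorted (descending): 613, 613, 613, 597, 597, 526, 397
The 3 values of 613 occupy positions 1–3 → each gets rank 3.
The 2 values of 597 occupy positions 4–5 → each gets rank 5.
H has value 613 MPa → rank 3.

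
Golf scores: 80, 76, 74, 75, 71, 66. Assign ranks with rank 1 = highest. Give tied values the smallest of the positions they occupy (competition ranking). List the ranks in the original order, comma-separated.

Sorted (descending): 80, 76, 75, 74, 71, 66
No ties — each value takes its position as its rank.

1, 2, 4, 3, 5, 6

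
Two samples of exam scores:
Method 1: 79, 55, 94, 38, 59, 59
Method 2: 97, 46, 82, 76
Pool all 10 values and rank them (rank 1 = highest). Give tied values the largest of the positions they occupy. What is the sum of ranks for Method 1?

38

Sorted (descending): 97, 94, 82, 79, 76, 59, 59, 55, 46, 38
The 2 values of 59 occupy positions 6–7 → each gets rank 7.
Method 1 values → pooled ranks: 79→4, 55→8, 94→2, 38→10, 59→7, 59→7
Rank sum = 4 + 8 + 2 + 10 + 7 + 7 = 38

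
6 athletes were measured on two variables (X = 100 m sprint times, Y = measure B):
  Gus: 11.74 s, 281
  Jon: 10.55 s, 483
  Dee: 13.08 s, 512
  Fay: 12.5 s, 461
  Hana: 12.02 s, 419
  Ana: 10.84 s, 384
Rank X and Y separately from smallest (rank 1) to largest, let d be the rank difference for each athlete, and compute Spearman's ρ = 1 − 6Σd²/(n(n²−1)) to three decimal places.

Ranks of variable 1: 3, 1, 6, 5, 4, 2
Ranks of variable 2: 1, 5, 6, 4, 3, 2
d = r₁ − r₂: 2, -4, 0, 1, 1, 0
d²: 4, 16, 0, 1, 1, 0; Σd² = 22
ρ = 1 − 6·22/(6·35) = 1 − 132/210 = 0.371

0.371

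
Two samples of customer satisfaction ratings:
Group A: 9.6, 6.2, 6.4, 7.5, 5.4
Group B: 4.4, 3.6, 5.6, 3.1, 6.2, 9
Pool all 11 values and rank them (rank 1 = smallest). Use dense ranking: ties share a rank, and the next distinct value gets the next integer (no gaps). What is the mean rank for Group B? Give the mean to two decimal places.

4.33

Sorted (ascending): 3.1, 3.6, 4.4, 5.4, 5.6, 6.2, 6.2, 6.4, 7.5, 9, 9.6
The 2 values of 6.2 share dense rank 6.
Remaining distinct values take the next consecutive integers.
Group B values → pooled ranks: 4.4→3, 3.6→2, 5.6→5, 3.1→1, 6.2→6, 9→9
Mean rank = (3 + 2 + 5 + 1 + 6 + 9) / 6 = 4.33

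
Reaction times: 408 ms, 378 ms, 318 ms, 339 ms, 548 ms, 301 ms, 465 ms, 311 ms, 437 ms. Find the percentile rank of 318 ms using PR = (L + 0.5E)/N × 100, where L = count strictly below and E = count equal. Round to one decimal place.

N = 9.
Strictly below 318: 2. Equal to 318: 1.
PR = (2 + 0.5·1)/9 × 100 = 27.8

27.8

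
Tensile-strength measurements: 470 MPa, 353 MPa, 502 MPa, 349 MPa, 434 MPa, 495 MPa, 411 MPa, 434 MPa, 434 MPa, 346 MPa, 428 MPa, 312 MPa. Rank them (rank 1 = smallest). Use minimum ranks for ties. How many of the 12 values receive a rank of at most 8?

Sorted (ascending): 312, 346, 349, 353, 411, 428, 434, 434, 434, 470, 495, 502
The 3 values of 434 occupy positions 7–9 → each gets rank 7.
Ranks ≤ 8: {1, 2, 3, 4, 5, 6, 7, 7, 7} → 9 values.

9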